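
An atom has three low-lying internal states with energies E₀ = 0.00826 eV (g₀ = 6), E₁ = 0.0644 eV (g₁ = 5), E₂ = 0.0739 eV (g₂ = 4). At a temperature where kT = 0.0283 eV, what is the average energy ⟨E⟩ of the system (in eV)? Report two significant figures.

0.017 eV

Eᵢ/kT = 0.2919, 2.276, 2.611.
Z = Σ gᵢe^(−Eᵢ/kT) = 6·e^(−0.2919) + 5·e^(−2.276) + 4·e^(−2.611) = 4.481 + 0.5135 + 0.2938 = 5.288.
⟨E⟩ = Σ Eᵢ gᵢe^(−Eᵢ/kT) / Z = (0.00826·4.481 + 0.0644·0.5135 + 0.0739·0.2938) / 5.288 = 0.017 eV.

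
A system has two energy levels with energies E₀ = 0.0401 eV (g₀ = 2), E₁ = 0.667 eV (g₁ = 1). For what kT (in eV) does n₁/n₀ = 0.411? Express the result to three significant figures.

n₁/n₀ = (g₁/g₀) exp[−(E₁−E₀)/kT] = 0.411.
⇒ (E₁−E₀)/kT = ln((1/2)/0.411) = ln(1.2165) = 0.19598.
kT = 0.6269 eV / 0.19598 = 3.20 eV.

3.20 eV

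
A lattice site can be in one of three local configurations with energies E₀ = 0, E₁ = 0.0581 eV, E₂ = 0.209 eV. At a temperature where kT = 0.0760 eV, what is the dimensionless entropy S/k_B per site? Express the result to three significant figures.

Eᵢ/kT = 0, 0.76447, 2.7500.
Z = Σ e^(−Eᵢ/kT) = e^(−0) + e^(−0.76447) + e^(−2.7500) = 1.0000 + 0.46558 + 0.063928 = 1.5295.
⟨E⟩ = Σ EᵢPᵢ = 0.026421 eV.
S/k_B = ln Z + ⟨E⟩/kT = ln(1.5295) + 0.026421/0.0760 = 0.42494 + 0.34764 = 0.773.

0.773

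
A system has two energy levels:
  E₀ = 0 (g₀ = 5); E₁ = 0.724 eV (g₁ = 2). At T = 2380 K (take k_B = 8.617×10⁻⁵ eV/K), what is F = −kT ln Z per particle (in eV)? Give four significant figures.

-0.3325 eV

k_BT = 8.617×10⁻⁵ × 2380 K = 0.205085 eV.
Eᵢ/kT = 0, 3.53024.
Z = Σ gᵢe^(−Eᵢ/kT) = 5·e^(−0) + 2·e^(−3.53024) = 5.00000 + 0.0585958 = 5.05860.
F = −kT ln Z = −0.205085 × ln(5.05860) = −0.205085 × 1.62109 = -0.3325 eV.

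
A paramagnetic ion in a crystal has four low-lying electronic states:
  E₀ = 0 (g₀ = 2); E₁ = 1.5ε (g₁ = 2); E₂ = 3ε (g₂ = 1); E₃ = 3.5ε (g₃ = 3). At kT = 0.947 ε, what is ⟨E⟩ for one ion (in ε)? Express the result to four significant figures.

Eᵢ/kT = 0, 1.58395, 3.16790, 3.69588.
Z = Σ gᵢe^(−Eᵢ/kT) = 2·e^(−0) + 2·e^(−1.58395) + 1·e^(−3.16790) + 3·e^(−3.69588) = 2.00000 + 0.410326 + 0.0420919 + 0.0744768 = 2.52689.
⟨E⟩ = Σ Eᵢ gᵢe^(−Eᵢ/kT) / Z = (0·2.00000 + 1.5·0.410326 + 3·0.0420919 + 3.5·0.0744768) / 2.52689 = 0.3967 ε.

0.3967 ε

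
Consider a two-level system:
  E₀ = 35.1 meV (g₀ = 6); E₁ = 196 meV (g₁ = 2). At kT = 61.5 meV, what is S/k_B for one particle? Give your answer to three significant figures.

1.88

Eᵢ/kT = 0.57073, 3.1870.
Z = Σ gᵢe^(−Eᵢ/kT) = 6·e^(−0.57073) + 2·e^(−3.1870) = 3.3907 + 0.082591 = 3.4733.
⟨E⟩ = Σ EᵢPᵢ = 38.926 meV.
S/k_B = ln Z + ⟨E⟩/kT = ln(3.4733) + 38.926/61.5 = 1.2451 + 0.63294 = 1.88.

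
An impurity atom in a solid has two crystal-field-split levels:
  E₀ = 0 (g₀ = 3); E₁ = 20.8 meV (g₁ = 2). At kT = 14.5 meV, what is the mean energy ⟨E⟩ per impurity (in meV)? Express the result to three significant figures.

Eᵢ/kT = 0, 1.4345.
Z = Σ gᵢe^(−Eᵢ/kT) = 3·e^(−0) + 2·e^(−1.4345) = 3.0000 + 0.47647 = 3.4765.
⟨E⟩ = Σ Eᵢ gᵢe^(−Eᵢ/kT) / Z = (0·3.0000 + 20.8·0.47647) / 3.4765 = 2.85 meV.

2.85 meV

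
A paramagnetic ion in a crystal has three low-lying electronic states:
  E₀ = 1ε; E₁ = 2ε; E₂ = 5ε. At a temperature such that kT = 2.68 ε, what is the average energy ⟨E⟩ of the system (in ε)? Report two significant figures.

1.8 ε

Eᵢ/kT = 0.3731, 0.7463, 1.866.
Z = Σ e^(−Eᵢ/kT) = e^(−0.3731) + e^(−0.7463) + e^(−1.866) = 0.6886 + 0.4741 + 0.1547 = 1.317.
⟨E⟩ = Σ Eᵢ e^(−Eᵢ/kT) / Z = (1·0.6886 + 2·0.4741 + 5·0.1547) / 1.317 = 1.8 ε.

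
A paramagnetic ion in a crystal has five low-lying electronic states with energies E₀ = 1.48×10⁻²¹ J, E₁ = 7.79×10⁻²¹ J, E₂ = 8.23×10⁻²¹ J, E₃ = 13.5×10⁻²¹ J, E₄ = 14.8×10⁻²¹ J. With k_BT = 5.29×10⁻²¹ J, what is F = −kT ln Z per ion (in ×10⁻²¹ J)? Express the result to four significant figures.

-1.529 ×10⁻²¹ J

Eᵢ/kT = 0.279773, 1.47259, 1.55577, 2.55198, 2.79773.
Z = Σ e^(−Eᵢ/kT) = e^(−0.279773) + e^(−1.47259) + e^(−1.55577) + e^(−2.55198) + e^(−2.79773) = 0.755955 + 0.229331 + 0.211027 + 0.0779272 + 0.0609483 = 1.33519.
F = −kT ln Z = −5.29 × ln(1.33519) = −5.29 × 0.289074 = -1.529 ×10⁻²¹ J.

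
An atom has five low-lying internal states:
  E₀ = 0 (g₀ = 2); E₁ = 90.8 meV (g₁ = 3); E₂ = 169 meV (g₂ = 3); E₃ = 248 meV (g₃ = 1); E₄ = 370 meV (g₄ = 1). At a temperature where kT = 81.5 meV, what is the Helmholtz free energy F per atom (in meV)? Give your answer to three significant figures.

-100 meV

Eᵢ/kT = 0, 1.1141, 2.0736, 3.0429, 4.5399.
Z = Σ gᵢe^(−Eᵢ/kT) = 2·e^(−0) + 3·e^(−1.1141) + 3·e^(−2.0736) + 1·e^(−3.0429) + 1·e^(−4.5399) = 2.0000 + 0.98463 + 0.37720 + 0.047696 + 0.010674 = 3.4202.
F = −kT ln Z = −81.5 × ln(3.4202) = −81.5 × 1.2297 = -100 meV.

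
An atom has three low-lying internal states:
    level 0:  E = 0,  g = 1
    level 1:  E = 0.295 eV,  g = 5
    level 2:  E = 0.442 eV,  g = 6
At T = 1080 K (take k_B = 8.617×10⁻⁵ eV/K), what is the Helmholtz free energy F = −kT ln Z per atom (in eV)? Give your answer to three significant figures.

k_BT = 8.617×10⁻⁵ × 1080 K = 0.093064 eV.
Eᵢ/kT = 0, 3.1699, 4.7494.
Z = Σ gᵢe^(−Eᵢ/kT) = 1·e^(−0) + 5·e^(−3.1699) + 6·e^(−4.7494) = 1.0000 + 0.21004 + 0.051941 = 1.2620.
F = −kT ln Z = −0.093064 × ln(1.2620) = −0.093064 × 0.23270 = -0.0217 eV.

-0.0217 eV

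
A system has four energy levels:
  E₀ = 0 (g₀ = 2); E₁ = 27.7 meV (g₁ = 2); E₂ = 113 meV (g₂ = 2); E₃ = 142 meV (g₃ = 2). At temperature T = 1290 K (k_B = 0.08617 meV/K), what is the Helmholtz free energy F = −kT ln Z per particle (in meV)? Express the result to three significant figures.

k_BT = 0.08617 × 1290 K = 111.16 meV.
Eᵢ/kT = 0, 0.24919, 1.0166, 1.2774.
Z = Σ gᵢe^(−Eᵢ/kT) = 2·e^(−0) + 2·e^(−0.24919) + 2·e^(−1.0166) + 2·e^(−1.2774) = 2.0000 + 1.5589 + 0.72365 + 0.55752 = 4.8401.
F = −kT ln Z = −111.16 × ln(4.8401) = −111.16 × 1.5769 = -175 meV.

-175 meV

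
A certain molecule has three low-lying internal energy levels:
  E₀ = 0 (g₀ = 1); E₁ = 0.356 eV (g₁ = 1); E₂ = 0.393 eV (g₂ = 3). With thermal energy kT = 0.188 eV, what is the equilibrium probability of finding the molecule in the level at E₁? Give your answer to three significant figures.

0.0989

Eᵢ/kT = 0, 1.8936, 2.0904.
Z = Σ gᵢe^(−Eᵢ/kT) = 1·e^(−0) + 1·e^(−1.8936) + 3·e^(−2.0904) = 1.0000 + 0.15053 + 0.37091 = 1.5214.
P₁ = g₁ e^(−E₁/kT) / Z = 0.15053/1.5214 = 0.0989.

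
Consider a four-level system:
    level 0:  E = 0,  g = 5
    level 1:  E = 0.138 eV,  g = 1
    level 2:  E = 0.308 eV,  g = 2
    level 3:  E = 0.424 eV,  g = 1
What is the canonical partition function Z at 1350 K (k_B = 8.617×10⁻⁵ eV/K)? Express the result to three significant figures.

k_BT = 8.617×10⁻⁵ × 1350 K = 0.11633 eV.
Eᵢ/kT = 0, 1.1863, 2.6476, 3.6448.
Z = Σ gᵢe^(−Eᵢ/kT) = 5·e^(−0) + 1·e^(−1.1863) + 2·e^(−2.6476) + 1·e^(−3.6448) = 5.0000 + 0.30535 + 0.14164 + 0.026127 = 5.4731.

Z = 5.47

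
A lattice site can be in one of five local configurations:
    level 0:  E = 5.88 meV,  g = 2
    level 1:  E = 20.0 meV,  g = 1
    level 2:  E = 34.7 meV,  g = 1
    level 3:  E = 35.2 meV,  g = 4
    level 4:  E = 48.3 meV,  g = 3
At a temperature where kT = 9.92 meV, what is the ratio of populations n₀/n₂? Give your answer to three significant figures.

n₀/n₂ = (g₀/g₂) exp[−(E₀−E₂)/kT] = (2/1) × exp(−(-28.82 meV)/(9.92 meV)) = (2/1) × exp(2.9052) = 36.5.

36.5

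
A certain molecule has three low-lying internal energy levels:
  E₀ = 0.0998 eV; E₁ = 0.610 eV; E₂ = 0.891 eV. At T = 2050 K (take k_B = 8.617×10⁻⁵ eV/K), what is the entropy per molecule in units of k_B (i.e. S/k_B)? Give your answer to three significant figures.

k_BT = 8.617×10⁻⁵ × 2050 K = 0.17665 eV.
Eᵢ/kT = 0.56496, 3.4532, 5.0439.
Z = Σ e^(−Eᵢ/kT) = e^(−0.56496) + e^(−3.4532) + e^(−5.0439) = 0.56838 + 0.031644 + 0.0064485 = 0.60647.
⟨E⟩ = Σ EᵢPᵢ = 0.13483 eV.
S/k_B = ln Z + ⟨E⟩/kT = ln(0.60647) + 0.13483/0.17665 = -0.50010 + 0.76326 = 0.263.

0.263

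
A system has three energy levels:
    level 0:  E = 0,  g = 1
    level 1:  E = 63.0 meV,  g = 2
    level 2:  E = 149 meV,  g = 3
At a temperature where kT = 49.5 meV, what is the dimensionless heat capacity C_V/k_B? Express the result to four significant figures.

0.8560

Eᵢ/kT = 0, 1.27273, 3.01010.
Z = Σ gᵢe^(−Eᵢ/kT) = 1·e^(−0) + 2·e^(−1.27273) + 3·e^(−3.01010) = 1.00000 + 0.560132 + 0.147860 = 1.70799.
⟨E⟩ = 33.5596 meV, ⟨E²⟩ = 3223.56 meV².
C_V/k_B = (⟨E²⟩ − ⟨E⟩²)/(kT)² = (3223.56 − 1126.25)/2450.25 = 0.8560.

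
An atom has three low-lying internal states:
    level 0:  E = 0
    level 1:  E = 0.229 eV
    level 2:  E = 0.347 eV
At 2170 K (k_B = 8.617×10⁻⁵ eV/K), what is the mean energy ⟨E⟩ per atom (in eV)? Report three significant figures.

k_BT = 8.617×10⁻⁵ × 2170 K = 0.18699 eV.
Eᵢ/kT = 0, 1.2247, 1.8557.
Z = Σ e^(−Eᵢ/kT) = e^(−0) + e^(−1.2247) + e^(−1.8557) = 1.0000 + 0.29385 + 0.15634 = 1.4502.
⟨E⟩ = Σ Eᵢ e^(−Eᵢ/kT) / Z = (0·1.0000 + 0.229·0.29385 + 0.347·0.15634) / 1.4502 = 0.0838 eV.

0.0838 eV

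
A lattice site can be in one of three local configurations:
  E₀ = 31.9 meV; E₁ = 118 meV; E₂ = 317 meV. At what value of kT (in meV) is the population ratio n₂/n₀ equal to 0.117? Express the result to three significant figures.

n₂/n₀ = exp[−(E₂−E₀)/kT] = 0.117.
⇒ (E₂−E₀)/kT = ln(1/0.117) = ln(8.5470) = 2.1456.
kT = 285.1 meV / 2.1456 = 133 meV.

133 meV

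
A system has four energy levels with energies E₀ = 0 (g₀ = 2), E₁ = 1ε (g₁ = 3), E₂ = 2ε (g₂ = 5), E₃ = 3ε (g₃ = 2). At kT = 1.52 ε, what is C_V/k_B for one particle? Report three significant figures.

Eᵢ/kT = 0, 0.65789, 1.3158, 1.9737.
Z = Σ gᵢe^(−Eᵢ/kT) = 2·e^(−0) + 3·e^(−0.65789) + 5·e^(−1.3158) + 2·e^(−1.9737) = 2.0000 + 1.5538 + 1.3413 + 0.27788 = 5.1730.
⟨E⟩ = 0.98010 ε, ⟨E²⟩ = 1.8210 ε².
C_V/k_B = (⟨E²⟩ − ⟨E⟩²)/(kT)² = (1.8210 − 0.96060)/2.3104 = 0.372.

0.372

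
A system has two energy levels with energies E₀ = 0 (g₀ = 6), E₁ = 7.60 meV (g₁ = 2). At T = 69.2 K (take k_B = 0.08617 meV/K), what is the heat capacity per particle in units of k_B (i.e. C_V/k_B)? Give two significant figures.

0.13

k_BT = 0.08617 × 69.2 K = 5.963 meV.
Eᵢ/kT = 0, 1.275.
Z = Σ gᵢe^(−Eᵢ/kT) = 6·e^(−0) + 2·e^(−1.275) = 6.000 + 0.5589 = 6.559.
⟨E⟩ = 0.6476 meV, ⟨E²⟩ = 4.922 meV².
C_V/k_B = (⟨E²⟩ − ⟨E⟩²)/(kT)² = (4.922 − 0.4194)/35.56 = 0.13.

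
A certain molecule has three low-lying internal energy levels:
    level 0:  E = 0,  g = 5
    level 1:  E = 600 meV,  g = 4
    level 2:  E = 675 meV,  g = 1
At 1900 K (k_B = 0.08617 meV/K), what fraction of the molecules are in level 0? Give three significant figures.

0.977

k_BT = 0.08617 × 1900 K = 163.72 meV.
Eᵢ/kT = 0, 3.6648, 4.1229.
Z = Σ gᵢe^(−Eᵢ/kT) = 5·e^(−0) + 4·e^(−3.6648) + 1·e^(−4.1229) = 5.0000 + 0.10244 + 0.016197 = 5.1186.
P₀ = g₀ e^(−E₀/kT) / Z = 5.0000/5.1186 = 0.977.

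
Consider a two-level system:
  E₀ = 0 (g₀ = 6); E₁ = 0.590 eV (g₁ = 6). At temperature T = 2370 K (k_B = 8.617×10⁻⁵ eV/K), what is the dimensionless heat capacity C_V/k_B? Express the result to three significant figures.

k_BT = 8.617×10⁻⁵ × 2370 K = 0.20422 eV.
Eᵢ/kT = 0, 2.8890.
Z = Σ gᵢe^(−Eᵢ/kT) = 6·e^(−0) + 6·e^(−2.8890) = 6.0000 + 0.33379 = 6.3338.
⟨E⟩ = 0.031093 eV, ⟨E²⟩ = 0.018345 eV².
C_V/k_B = (⟨E²⟩ − ⟨E⟩²)/(kT)² = (0.018345 − 0.00096677)/0.041706 = 0.417.

0.417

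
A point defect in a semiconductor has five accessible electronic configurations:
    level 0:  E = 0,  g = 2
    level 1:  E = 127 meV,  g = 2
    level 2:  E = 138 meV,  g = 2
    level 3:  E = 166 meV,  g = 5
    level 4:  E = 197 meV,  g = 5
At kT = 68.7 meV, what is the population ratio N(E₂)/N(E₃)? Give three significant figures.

0.601

n₂/n₃ = (g₂/g₃) exp[−(E₂−E₃)/kT] = (2/5) × exp(−(-28 meV)/(68.7 meV)) = (2/5) × exp(0.40757) = 0.601.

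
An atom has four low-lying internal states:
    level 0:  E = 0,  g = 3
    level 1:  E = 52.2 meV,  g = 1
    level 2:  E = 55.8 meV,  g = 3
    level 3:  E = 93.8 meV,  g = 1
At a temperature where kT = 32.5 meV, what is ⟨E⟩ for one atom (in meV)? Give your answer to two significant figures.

12 meV

Eᵢ/kT = 0, 1.606, 1.717, 2.886.
Z = Σ gᵢe^(−Eᵢ/kT) = 3·e^(−0) + 1·e^(−1.606) + 3·e^(−1.717) + 1·e^(−2.886) = 3.000 + 0.2007 + 0.5388 + 0.05580 = 3.795.
⟨E⟩ = Σ Eᵢ gᵢe^(−Eᵢ/kT) / Z = (0·3.000 + 52.2·0.2007 + 55.8·0.5388 + 93.8·0.05580) / 3.795 = 12 meV.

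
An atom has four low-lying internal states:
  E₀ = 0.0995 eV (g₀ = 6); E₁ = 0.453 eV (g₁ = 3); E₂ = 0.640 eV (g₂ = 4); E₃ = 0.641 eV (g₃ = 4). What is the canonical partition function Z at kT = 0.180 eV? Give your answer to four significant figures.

Z = 3.922

Eᵢ/kT = 0.552778, 2.51667, 3.55556, 3.56111.
Z = Σ gᵢe^(−Eᵢ/kT) = 6·e^(−0.552778) + 3·e^(−2.51667) + 4·e^(−3.55556) + 4·e^(−3.56111) = 3.45210 + 0.242184 + 0.114261 + 0.113629 = 3.92217.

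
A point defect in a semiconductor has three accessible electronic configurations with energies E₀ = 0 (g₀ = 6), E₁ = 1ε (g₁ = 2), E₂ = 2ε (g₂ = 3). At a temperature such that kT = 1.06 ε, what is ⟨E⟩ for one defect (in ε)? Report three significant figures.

Eᵢ/kT = 0, 0.94340, 1.8868.
Z = Σ gᵢe^(−Eᵢ/kT) = 6·e^(−0) + 2·e^(−0.94340) + 3·e^(−1.8868) = 6.0000 + 0.77860 + 0.45467 = 7.2333.
⟨E⟩ = Σ Eᵢ gᵢe^(−Eᵢ/kT) / Z = (0·6.0000 + 1·0.77860 + 2·0.45467) / 7.2333 = 0.233 ε.

0.233 ε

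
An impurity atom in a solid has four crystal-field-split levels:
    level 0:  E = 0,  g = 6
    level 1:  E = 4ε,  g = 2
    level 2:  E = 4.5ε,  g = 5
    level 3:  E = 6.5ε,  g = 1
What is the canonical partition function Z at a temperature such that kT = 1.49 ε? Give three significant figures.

Eᵢ/kT = 0, 2.6846, 3.0201, 4.3624.
Z = Σ gᵢe^(−Eᵢ/kT) = 6·e^(−0) + 2·e^(−2.6846) + 5·e^(−3.0201) + 1·e^(−4.3624) = 6.0000 + 0.13650 + 0.24398 + 0.012748 = 6.3932.

Z = 6.39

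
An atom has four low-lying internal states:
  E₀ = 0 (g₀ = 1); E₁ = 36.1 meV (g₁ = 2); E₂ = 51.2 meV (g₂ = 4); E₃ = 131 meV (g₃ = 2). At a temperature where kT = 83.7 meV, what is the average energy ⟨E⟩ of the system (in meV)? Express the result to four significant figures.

43.54 meV

Eᵢ/kT = 0, 0.431302, 0.611708, 1.56511.
Z = Σ gᵢe^(−Eᵢ/kT) = 1·e^(−0) + 2·e^(−0.431302) + 4·e^(−0.611708) + 2·e^(−1.56511) = 1.00000 + 1.29933 + 2.16969 + 0.418130 = 4.88715.
⟨E⟩ = Σ Eᵢ gᵢe^(−Eᵢ/kT) / Z = (0·1.00000 + 36.1·1.29933 + 51.2·2.16969 + 131·0.418130) / 4.88715 = 43.54 meV.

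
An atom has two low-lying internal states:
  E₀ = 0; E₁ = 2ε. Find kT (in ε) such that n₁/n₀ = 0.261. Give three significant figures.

n₁/n₀ = exp[−(E₁−E₀)/kT] = 0.261.
⇒ (E₁−E₀)/kT = ln(1/0.261) = ln(3.8314) = 1.3432.
kT = 2ε / 1.3432 = 1.49 ε.

1.49 ε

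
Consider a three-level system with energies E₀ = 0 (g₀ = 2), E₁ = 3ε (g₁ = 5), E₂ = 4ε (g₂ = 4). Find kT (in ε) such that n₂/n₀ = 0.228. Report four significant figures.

n₂/n₀ = (g₂/g₀) exp[−(E₂−E₀)/kT] = 0.228.
⇒ (E₂−E₀)/kT = ln((4/2)/0.228) = ln(8.77193) = 2.17156.
kT = 4ε / 2.17156 = 1.842 ε.

1.842 ε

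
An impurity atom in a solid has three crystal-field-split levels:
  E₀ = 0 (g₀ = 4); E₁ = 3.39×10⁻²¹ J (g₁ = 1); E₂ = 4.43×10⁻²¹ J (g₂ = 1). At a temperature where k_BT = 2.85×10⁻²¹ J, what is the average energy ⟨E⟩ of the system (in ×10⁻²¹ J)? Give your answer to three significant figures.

Eᵢ/kT = 0, 1.1895, 1.5544.
Z = Σ gᵢe^(−Eᵢ/kT) = 4·e^(−0) + 1·e^(−1.1895) + 1·e^(−1.5544) = 4.0000 + 0.30437 + 0.21132 = 4.5157.
⟨E⟩ = Σ Eᵢ gᵢe^(−Eᵢ/kT) / Z = (0·4.0000 + 3.39·0.30437 + 4.43·0.21132) / 4.5157 = 0.436 ×10⁻²¹ J.

0.436 ×10⁻²¹ J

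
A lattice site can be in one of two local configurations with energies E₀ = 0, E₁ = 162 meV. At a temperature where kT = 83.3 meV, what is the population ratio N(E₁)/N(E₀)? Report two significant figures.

n₁/n₀ = exp[−(E₁−E₀)/kT] = exp(−(162 meV)/(83.3 meV)) = exp(-1.945) = 0.14.

0.14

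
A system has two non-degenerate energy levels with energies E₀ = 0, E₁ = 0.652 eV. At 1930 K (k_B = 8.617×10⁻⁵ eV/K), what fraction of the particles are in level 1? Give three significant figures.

k_BT = 8.617×10⁻⁵ × 1930 K = 0.16631 eV.
Eᵢ/kT = 0, 3.9204.
Z = Σ e^(−Eᵢ/kT) = e^(−0) + e^(−3.9204) = 1.0000 + 0.019833 = 1.0198.
P₁ = e^(−E₁/kT) / Z = 0.019833/1.0198 = 0.0194.

0.0194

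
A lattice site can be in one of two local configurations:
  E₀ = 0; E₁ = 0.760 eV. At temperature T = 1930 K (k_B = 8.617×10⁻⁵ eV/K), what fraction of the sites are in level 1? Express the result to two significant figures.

0.010

k_BT = 8.617×10⁻⁵ × 1930 K = 0.1663 eV.
Eᵢ/kT = 0, 4.570.
Z = Σ e^(−Eᵢ/kT) = e^(−0) + e^(−4.570) = 1.000 + 0.01036 = 1.010.
P₁ = e^(−E₁/kT) / Z = 0.01036/1.010 = 0.010.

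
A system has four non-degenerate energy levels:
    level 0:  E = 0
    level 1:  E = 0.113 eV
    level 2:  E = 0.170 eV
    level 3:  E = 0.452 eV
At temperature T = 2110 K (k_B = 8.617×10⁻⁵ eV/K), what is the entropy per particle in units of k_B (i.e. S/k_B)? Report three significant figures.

1.15

k_BT = 8.617×10⁻⁵ × 2110 K = 0.18182 eV.
Eᵢ/kT = 0, 0.62149, 0.93499, 2.4860.
Z = Σ e^(−Eᵢ/kT) = e^(−0) + e^(−0.62149) + e^(−0.93499) + e^(−2.4860) = 1.0000 + 0.53714 + 0.39259 + 0.083242 = 2.0130.
⟨E⟩ = Σ EᵢPᵢ = 0.081998 eV.
S/k_B = ln Z + ⟨E⟩/kT = ln(2.0130) + 0.081998/0.18182 = 0.69963 + 0.45098 = 1.15.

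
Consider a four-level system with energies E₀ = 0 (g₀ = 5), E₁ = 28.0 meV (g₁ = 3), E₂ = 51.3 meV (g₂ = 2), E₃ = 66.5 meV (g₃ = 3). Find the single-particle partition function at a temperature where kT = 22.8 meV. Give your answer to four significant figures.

Z = 6.252

Eᵢ/kT = 0, 1.22807, 2.25000, 2.91667.
Z = Σ gᵢe^(−Eᵢ/kT) = 5·e^(−0) + 3·e^(−1.22807) + 2·e^(−2.25000) + 3·e^(−2.91667) = 5.00000 + 0.878572 + 0.210798 + 0.162341 = 6.25171.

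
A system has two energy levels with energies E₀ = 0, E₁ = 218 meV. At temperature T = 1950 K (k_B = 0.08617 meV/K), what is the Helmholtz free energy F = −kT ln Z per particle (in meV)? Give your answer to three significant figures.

k_BT = 0.08617 × 1950 K = 168.03 meV.
Eᵢ/kT = 0, 1.2974.
Z = Σ e^(−Eᵢ/kT) = e^(−0) + e^(−1.2974) = 1.0000 + 0.27324 = 1.2732.
F = −kT ln Z = −168.03 × ln(1.2732) = −168.03 × 0.24153 = -40.6 meV.

-40.6 meV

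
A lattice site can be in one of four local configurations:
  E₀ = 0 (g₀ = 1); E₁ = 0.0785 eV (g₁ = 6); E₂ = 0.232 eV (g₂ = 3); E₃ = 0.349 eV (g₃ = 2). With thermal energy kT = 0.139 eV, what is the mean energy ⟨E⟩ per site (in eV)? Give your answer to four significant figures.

Eᵢ/kT = 0, 0.564748, 1.66906, 2.51079.
Z = Σ gᵢe^(−Eᵢ/kT) = 1·e^(−0) + 6·e^(−0.564748) + 3·e^(−1.66906) + 2·e^(−2.51079) = 1.00000 + 3.41102 + 0.565272 + 0.162408 = 5.13870.
⟨E⟩ = Σ Eᵢ gᵢe^(−Eᵢ/kT) / Z = (0·1.00000 + 0.0785·3.41102 + 0.232·0.565272 + 0.349·0.162408) / 5.13870 = 0.08866 eV.

0.08866 eV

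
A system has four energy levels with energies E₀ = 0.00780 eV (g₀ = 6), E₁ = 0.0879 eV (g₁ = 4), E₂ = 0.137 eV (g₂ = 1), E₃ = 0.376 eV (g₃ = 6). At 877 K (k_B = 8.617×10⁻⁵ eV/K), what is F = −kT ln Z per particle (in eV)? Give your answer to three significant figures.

k_BT = 8.617×10⁻⁵ × 877 K = 0.075571 eV.
Eᵢ/kT = 0.10321, 1.1631, 1.8129, 4.9755.
Z = Σ gᵢe^(−Eᵢ/kT) = 6·e^(−0.10321) + 4·e^(−1.1631) + 1·e^(−1.8129) + 6·e^(−4.9755) = 5.4116 + 1.2501 + 0.16318 + 0.041430 = 6.8663.
F = −kT ln Z = −0.075571 × ln(6.8663) = −0.075571 × 1.9266 = -0.146 eV.

-0.146 eV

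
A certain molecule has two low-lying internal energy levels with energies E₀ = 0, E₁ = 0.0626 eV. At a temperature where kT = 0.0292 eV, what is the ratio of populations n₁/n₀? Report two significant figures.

n₁/n₀ = exp[−(E₁−E₀)/kT] = exp(−(0.0626 eV)/(0.0292 eV)) = exp(-2.144) = 0.12.

0.12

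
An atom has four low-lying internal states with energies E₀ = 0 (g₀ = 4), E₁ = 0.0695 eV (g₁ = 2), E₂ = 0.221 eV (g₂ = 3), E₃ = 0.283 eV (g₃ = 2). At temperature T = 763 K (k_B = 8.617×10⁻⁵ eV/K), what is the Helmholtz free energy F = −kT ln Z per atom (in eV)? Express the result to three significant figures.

k_BT = 8.617×10⁻⁵ × 763 K = 0.065748 eV.
Eᵢ/kT = 0, 1.0571, 3.3613, 4.3043.
Z = Σ gᵢe^(−Eᵢ/kT) = 4·e^(−0) + 2·e^(−1.0571) + 3·e^(−3.3613) + 2·e^(−4.3043) = 4.0000 + 0.69492 + 0.10407 + 0.027021 = 4.8260.
F = −kT ln Z = −0.065748 × ln(4.8260) = −0.065748 × 1.5740 = -0.103 eV.

-0.103 eV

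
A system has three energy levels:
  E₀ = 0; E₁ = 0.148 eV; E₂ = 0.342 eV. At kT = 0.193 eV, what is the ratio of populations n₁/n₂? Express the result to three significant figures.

2.73

n₁/n₂ = exp[−(E₁−E₂)/kT] = exp(−(-0.194 eV)/(0.193 eV)) = exp(1.0052) = 2.73.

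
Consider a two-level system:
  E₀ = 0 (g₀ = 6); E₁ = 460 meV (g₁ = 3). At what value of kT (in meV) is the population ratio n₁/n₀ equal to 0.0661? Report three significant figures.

n₁/n₀ = (g₁/g₀) exp[−(E₁−E₀)/kT] = 0.0661.
⇒ (E₁−E₀)/kT = ln((3/6)/0.0661) = ln(7.5643) = 2.0234.
kT = 460 meV / 2.0234 = 227 meV.

227 meV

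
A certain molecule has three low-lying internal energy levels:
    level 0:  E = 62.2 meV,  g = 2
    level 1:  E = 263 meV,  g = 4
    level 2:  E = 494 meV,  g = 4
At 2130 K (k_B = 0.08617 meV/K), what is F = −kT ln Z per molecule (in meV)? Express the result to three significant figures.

-179 meV

k_BT = 0.08617 × 2130 K = 183.54 meV.
Eᵢ/kT = 0.33889, 1.4329, 2.6915.
Z = Σ gᵢe^(−Eᵢ/kT) = 2·e^(−0.33889) + 4·e^(−1.4329) + 4·e^(−2.6915) = 1.4251 + 0.95446 + 0.27112 = 2.6507.
F = −kT ln Z = −183.54 × ln(2.6507) = −183.54 × 0.97482 = -179 meV.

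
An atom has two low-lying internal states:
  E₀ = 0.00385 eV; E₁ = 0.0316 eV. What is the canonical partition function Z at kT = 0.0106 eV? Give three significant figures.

Z = 0.746

Eᵢ/kT = 0.36321, 2.9811.
Z = Σ e^(−Eᵢ/kT) = e^(−0.36321) + e^(−2.9811) = 0.69544 + 0.050737 = 0.74618.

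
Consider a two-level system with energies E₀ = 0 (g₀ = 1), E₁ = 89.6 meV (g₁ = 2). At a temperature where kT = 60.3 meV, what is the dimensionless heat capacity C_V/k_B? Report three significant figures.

0.474

Eᵢ/kT = 0, 1.4859.
Z = Σ gᵢe^(−Eᵢ/kT) = 1·e^(−0) + 2·e^(−1.4859) = 1.0000 + 0.45260 = 1.4526.
⟨E⟩ = 27.917 meV, ⟨E²⟩ = 2501.4 meV².
C_V/k_B = (⟨E²⟩ − ⟨E⟩²)/(kT)² = (2501.4 − 779.36)/3636.1 = 0.474.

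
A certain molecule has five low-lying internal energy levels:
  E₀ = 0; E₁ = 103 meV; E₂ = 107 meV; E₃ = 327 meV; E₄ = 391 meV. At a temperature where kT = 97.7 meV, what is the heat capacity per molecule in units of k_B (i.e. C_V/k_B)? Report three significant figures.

Eᵢ/kT = 0, 1.0542, 1.0952, 3.3470, 4.0020.
Z = Σ e^(−Eᵢ/kT) = e^(−0) + e^(−1.0542) + e^(−1.0952) + e^(−3.3470) + e^(−4.0020) = 1.0000 + 0.34847 + 0.33447 + 0.035190 + 0.018279 = 1.7364.
⟨E⟩ = 52.024 meV, ⟨E²⟩ = 8110.8 meV².
C_V/k_B = (⟨E²⟩ − ⟨E⟩²)/(kT)² = (8110.8 − 2706.5)/9545.3 = 0.566.

0.566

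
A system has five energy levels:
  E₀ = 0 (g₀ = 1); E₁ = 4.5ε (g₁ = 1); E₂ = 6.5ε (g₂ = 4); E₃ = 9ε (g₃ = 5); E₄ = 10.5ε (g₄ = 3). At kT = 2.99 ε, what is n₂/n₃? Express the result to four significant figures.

1.846

n₂/n₃ = (g₂/g₃) exp[−(E₂−E₃)/kT] = (4/5) × exp(−(-2.5ε)/(2.99ε)) = (4/5) × exp(0.836120) = 1.846.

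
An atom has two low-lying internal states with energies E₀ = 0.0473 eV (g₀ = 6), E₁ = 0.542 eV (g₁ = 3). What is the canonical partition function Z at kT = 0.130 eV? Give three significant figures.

Z = 4.22

Eᵢ/kT = 0.36385, 4.1692.
Z = Σ gᵢe^(−Eᵢ/kT) = 6·e^(−0.36385) + 3·e^(−4.1692) = 4.1700 + 0.046394 = 4.2164.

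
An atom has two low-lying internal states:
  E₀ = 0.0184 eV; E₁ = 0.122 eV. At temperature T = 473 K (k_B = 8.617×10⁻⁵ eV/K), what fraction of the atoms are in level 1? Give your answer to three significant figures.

0.0730

k_BT = 8.617×10⁻⁵ × 473 K = 0.040758 eV.
Eᵢ/kT = 0.45145, 2.9933.
Z = Σ e^(−Eᵢ/kT) = e^(−0.45145) + e^(−2.9933) = 0.63670 + 0.050122 = 0.68682.
P₁ = e^(−E₁/kT) / Z = 0.050122/0.68682 = 0.0730.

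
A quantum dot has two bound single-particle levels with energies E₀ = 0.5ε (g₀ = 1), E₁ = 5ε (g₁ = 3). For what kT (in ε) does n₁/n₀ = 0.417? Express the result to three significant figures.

n₁/n₀ = (g₁/g₀) exp[−(E₁−E₀)/kT] = 0.417.
⇒ (E₁−E₀)/kT = ln((3/1)/0.417) = ln(7.1942) = 1.9733.
kT = 4.5ε / 1.9733 = 2.28 ε.

2.28 ε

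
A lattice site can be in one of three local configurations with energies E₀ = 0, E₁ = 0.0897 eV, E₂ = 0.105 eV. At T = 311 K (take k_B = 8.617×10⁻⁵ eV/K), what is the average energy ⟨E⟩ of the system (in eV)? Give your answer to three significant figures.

0.00497 eV

k_BT = 8.617×10⁻⁵ × 311 K = 0.026799 eV.
Eᵢ/kT = 0, 3.3471, 3.9181.
Z = Σ e^(−Eᵢ/kT) = e^(−0) + e^(−3.3471) + e^(−3.9181) = 1.0000 + 0.035186 + 0.019879 = 1.0551.
⟨E⟩ = Σ Eᵢ e^(−Eᵢ/kT) / Z = (0·1.0000 + 0.0897·0.035186 + 0.105·0.019879) / 1.0551 = 0.00497 eV.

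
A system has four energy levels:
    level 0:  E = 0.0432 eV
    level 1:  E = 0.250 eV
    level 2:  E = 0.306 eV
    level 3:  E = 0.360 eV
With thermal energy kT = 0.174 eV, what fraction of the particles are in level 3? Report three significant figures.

Eᵢ/kT = 0.24828, 1.4368, 1.7586, 2.0690.
Z = Σ e^(−Eᵢ/kT) = e^(−0.24828) + e^(−1.4368) + e^(−1.7586) + e^(−2.0690) = 0.78014 + 0.23769 + 0.17229 + 0.12631 = 1.3164.
P₃ = e^(−E₃/kT) / Z = 0.12631/1.3164 = 0.0960.

0.0960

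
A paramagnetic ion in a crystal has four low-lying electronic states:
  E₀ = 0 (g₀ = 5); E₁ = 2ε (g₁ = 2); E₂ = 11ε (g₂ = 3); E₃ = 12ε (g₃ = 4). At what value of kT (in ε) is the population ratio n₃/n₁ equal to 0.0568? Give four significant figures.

n₃/n₁ = (g₃/g₁) exp[−(E₃−E₁)/kT] = 0.0568.
⇒ (E₃−E₁)/kT = ln((4/2)/0.0568) = ln(35.2113) = 3.56137.
kT = 10ε / 3.56137 = 2.808 ε.

2.808 ε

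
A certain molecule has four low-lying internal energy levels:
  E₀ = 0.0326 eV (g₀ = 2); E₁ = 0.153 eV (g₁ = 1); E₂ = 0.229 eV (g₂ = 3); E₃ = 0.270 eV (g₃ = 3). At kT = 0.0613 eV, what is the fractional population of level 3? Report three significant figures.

0.0268

Eᵢ/kT = 0.53181, 2.4959, 3.7357, 4.4046.
Z = Σ gᵢe^(−Eᵢ/kT) = 2·e^(−0.53181) + 1·e^(−2.4959) + 3·e^(−3.7357) + 3·e^(−4.4046) = 1.1751 + 0.082422 + 0.071569 + 0.036663 = 1.3658.
P₃ = g₃ e^(−E₃/kT) / Z = 0.036663/1.3658 = 0.0268.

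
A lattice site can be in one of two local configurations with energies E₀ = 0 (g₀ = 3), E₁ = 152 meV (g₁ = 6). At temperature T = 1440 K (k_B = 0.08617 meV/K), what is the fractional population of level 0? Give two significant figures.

0.63

k_BT = 0.08617 × 1440 K = 124.1 meV.
Eᵢ/kT = 0, 1.225.
Z = Σ gᵢe^(−Eᵢ/kT) = 3·e^(−0) + 6·e^(−1.225) = 3.000 + 1.763 = 4.763.
P₀ = g₀ e^(−E₀/kT) / Z = 3.000/4.763 = 0.63.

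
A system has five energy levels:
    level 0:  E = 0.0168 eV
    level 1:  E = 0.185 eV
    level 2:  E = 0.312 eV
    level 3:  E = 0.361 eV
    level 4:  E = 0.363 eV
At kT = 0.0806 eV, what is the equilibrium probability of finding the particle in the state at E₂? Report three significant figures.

Eᵢ/kT = 0.20844, 2.2953, 3.8710, 4.4789, 4.5037.
Z = Σ e^(−Eᵢ/kT) = e^(−0.20844) + e^(−2.2953) + e^(−3.8710) + e^(−4.4789) + e^(−4.5037) = 0.81185 + 0.10073 + 0.020838 + 0.011346 + 0.011068 = 0.95583.
P₂ = e^(−E₂/kT) / Z = 0.020838/0.95583 = 0.0218.

0.0218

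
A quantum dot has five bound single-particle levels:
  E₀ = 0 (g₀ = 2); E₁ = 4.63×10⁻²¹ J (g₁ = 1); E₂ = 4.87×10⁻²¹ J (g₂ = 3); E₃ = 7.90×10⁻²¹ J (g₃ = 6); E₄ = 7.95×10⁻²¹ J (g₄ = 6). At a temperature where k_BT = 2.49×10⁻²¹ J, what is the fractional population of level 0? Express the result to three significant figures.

Eᵢ/kT = 0, 1.8594, 1.9558, 3.1727, 3.1928.
Z = Σ gᵢe^(−Eᵢ/kT) = 2·e^(−0) + 1·e^(−1.8594) + 3·e^(−1.9558) + 6·e^(−3.1727) + 6·e^(−3.1928) = 2.0000 + 0.15577 + 0.42435 + 0.25134 + 0.24634 = 3.0778.
P₀ = g₀ e^(−E₀/kT) / Z = 2.0000/3.0778 = 0.650.

0.650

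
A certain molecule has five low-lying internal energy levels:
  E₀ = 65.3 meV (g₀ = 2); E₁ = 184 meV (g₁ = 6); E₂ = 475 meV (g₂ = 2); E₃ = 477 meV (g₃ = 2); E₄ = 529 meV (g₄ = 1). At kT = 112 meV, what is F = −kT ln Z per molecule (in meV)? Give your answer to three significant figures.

-95.4 meV

Eᵢ/kT = 0.58304, 1.6429, 4.2411, 4.2589, 4.7232.
Z = Σ gᵢe^(−Eᵢ/kT) = 2·e^(−0.58304) + 6·e^(−1.6429) + 2·e^(−4.2411) + 2·e^(−4.2589) + 1·e^(−4.7232) = 1.1164 + 1.1605 + 0.028784 + 0.028276 + 0.0088867 = 2.3428.
F = −kT ln Z = −112 × ln(2.3428) = −112 × 0.85135 = -95.4 meV.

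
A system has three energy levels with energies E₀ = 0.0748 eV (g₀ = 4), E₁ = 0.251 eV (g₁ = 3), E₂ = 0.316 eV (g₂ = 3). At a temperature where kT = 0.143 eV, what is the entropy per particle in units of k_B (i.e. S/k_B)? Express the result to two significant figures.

Eᵢ/kT = 0.5231, 1.755, 2.210.
Z = Σ gᵢe^(−Eᵢ/kT) = 4·e^(−0.5231) + 3·e^(−1.755) + 3·e^(−2.210) = 2.371 + 0.5187 + 0.3291 = 3.219.
⟨E⟩ = Σ EᵢPᵢ = 0.1278 eV.
S/k_B = ln Z + ⟨E⟩/kT = ln(3.219) + 0.1278/0.143 = 1.169 + 0.8937 = 2.1.

2.1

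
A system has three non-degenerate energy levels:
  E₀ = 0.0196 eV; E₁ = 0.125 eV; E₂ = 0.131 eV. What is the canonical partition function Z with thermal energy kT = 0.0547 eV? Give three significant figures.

Z = 0.892

Eᵢ/kT = 0.35832, 2.2852, 2.3949.
Z = Σ e^(−Eᵢ/kT) = e^(−0.35832) + e^(−2.2852) + e^(−2.3949) = 0.69885 + 0.10175 + 0.091182 = 0.89178.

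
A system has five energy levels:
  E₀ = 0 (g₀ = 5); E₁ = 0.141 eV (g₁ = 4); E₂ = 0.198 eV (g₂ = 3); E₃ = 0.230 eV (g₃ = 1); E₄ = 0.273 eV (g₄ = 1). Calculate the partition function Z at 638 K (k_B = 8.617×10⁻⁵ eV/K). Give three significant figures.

k_BT = 8.617×10⁻⁵ × 638 K = 0.054976 eV.
Eᵢ/kT = 0, 2.5648, 3.6016, 4.1836, 4.9658.
Z = Σ gᵢe^(−Eᵢ/kT) = 5·e^(−0) + 4·e^(−2.5648) + 3·e^(−3.6016) + 1·e^(−4.1836) + 1·e^(−4.9658) = 5.0000 + 0.30774 + 0.081840 + 0.015244 + 0.0069724 = 5.4118.

Z = 5.41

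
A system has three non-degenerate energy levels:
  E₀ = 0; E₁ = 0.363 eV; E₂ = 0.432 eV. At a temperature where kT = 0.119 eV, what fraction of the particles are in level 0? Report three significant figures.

0.931

Eᵢ/kT = 0, 3.0504, 3.6303.
Z = Σ e^(−Eᵢ/kT) = e^(−0) + e^(−3.0504) + e^(−3.6303) = 1.0000 + 0.047340 + 0.026508 = 1.0738.
P₀ = e^(−E₀/kT) / Z = 1.0000/1.0738 = 0.931.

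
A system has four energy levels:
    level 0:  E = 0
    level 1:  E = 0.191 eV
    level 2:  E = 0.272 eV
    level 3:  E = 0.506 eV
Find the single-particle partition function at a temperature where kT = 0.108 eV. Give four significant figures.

Eᵢ/kT = 0, 1.76852, 2.51852, 4.68519.
Z = Σ e^(−Eᵢ/kT) = e^(−0) + e^(−1.76852) + e^(−2.51852) + e^(−4.68519) = 1.00000 + 0.170585 + 0.0805788 + 0.00923098 = 1.26039.

Z = 1.260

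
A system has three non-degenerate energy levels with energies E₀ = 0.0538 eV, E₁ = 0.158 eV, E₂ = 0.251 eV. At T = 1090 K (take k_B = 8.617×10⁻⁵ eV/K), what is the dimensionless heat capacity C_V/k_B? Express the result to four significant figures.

0.4673

k_BT = 8.617×10⁻⁵ × 1090 K = 0.0939253 eV.
Eᵢ/kT = 0.572796, 1.68219, 2.67234.
Z = Σ e^(−Eᵢ/kT) = e^(−0.572796) + e^(−1.68219) + e^(−2.67234) = 0.563946 + 0.185966 + 0.0690904 = 0.819002.
⟨E⟩ = 0.0940958 eV, ⟨E²⟩ = 0.0129762 eV².
C_V/k_B = (⟨E²⟩ − ⟨E⟩²)/(kT)² = (0.0129762 − 0.00885402)/0.00882196 = 0.4673.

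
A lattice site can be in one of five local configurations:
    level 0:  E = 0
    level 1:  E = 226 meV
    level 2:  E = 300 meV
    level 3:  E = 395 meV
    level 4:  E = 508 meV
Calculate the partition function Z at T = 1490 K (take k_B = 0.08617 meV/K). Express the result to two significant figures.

Z = 1.3

k_BT = 0.08617 × 1490 K = 128.4 meV.
Eᵢ/kT = 0, 1.760, 2.336, 3.076, 3.956.
Z = Σ e^(−Eᵢ/kT) = e^(−0) + e^(−1.760) + e^(−2.336) + e^(−3.076) + e^(−3.956) = 1.000 + 0.1720 + 0.09671 + 0.04614 + 0.01914 = 1.334.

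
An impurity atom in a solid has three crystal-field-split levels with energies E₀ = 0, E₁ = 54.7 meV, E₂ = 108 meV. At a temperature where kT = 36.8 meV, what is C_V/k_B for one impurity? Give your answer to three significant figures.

0.600

Eᵢ/kT = 0, 1.4864, 2.9348.
Z = Σ e^(−Eᵢ/kT) = e^(−0) + e^(−1.4864) + e^(−2.9348) = 1.0000 + 0.22619 + 0.053141 = 1.2793.
⟨E⟩ = 14.158 meV, ⟨E²⟩ = 1013.5 meV².
C_V/k_B = (⟨E²⟩ − ⟨E⟩²)/(kT)² = (1013.5 − 200.45)/1354.2 = 0.600.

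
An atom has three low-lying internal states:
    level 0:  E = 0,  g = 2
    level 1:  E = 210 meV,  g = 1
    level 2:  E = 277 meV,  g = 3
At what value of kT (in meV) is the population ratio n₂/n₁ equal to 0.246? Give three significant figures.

26.8 meV

n₂/n₁ = (g₂/g₁) exp[−(E₂−E₁)/kT] = 0.246.
⇒ (E₂−E₁)/kT = ln((3/1)/0.246) = ln(12.195) = 2.5010.
kT = 67 meV / 2.5010 = 26.8 meV.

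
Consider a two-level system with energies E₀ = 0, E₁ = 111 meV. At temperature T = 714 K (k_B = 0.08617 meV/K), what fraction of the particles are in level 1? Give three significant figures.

k_BT = 0.08617 × 714 K = 61.525 meV.
Eᵢ/kT = 0, 1.8041.
Z = Σ e^(−Eᵢ/kT) = e^(−0) + e^(−1.8041) = 1.0000 + 0.16462 = 1.1646.
P₁ = e^(−E₁/kT) / Z = 0.16462/1.1646 = 0.141.

0.141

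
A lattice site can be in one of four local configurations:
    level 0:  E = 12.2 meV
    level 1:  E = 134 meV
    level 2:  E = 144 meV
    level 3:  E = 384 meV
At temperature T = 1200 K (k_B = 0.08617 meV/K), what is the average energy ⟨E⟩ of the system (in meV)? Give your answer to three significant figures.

k_BT = 0.08617 × 1200 K = 103.40 meV.
Eᵢ/kT = 0.11799, 1.2959, 1.3926, 3.7137.
Z = Σ e^(−Eᵢ/kT) = e^(−0.11799) + e^(−1.2959) + e^(−1.3926) + e^(−3.7137) = 0.88870 + 0.27365 + 0.24843 + 0.024387 = 1.4352.
⟨E⟩ = Σ Eᵢ e^(−Eᵢ/kT) / Z = (12.2·0.88870 + 134·0.27365 + 144·0.24843 + 384·0.024387) / 1.4352 = 64.6 meV.

64.6 meV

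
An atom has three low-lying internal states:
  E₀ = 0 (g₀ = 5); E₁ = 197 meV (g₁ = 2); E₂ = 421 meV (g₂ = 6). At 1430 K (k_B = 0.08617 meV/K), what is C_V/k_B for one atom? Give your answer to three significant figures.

0.539

k_BT = 0.08617 × 1430 K = 123.22 meV.
Eᵢ/kT = 0, 1.5988, 3.4167.
Z = Σ gᵢe^(−Eᵢ/kT) = 5·e^(−0) + 2·e^(−1.5988) + 6·e^(−3.4167) = 5.0000 + 0.40428 + 0.19692 = 5.6012.
⟨E⟩ = 29.020 meV, ⟨E²⟩ = 9032.4 meV².
C_V/k_B = (⟨E²⟩ − ⟨E⟩²)/(kT)² = (9032.4 − 842.16)/15183 = 0.539.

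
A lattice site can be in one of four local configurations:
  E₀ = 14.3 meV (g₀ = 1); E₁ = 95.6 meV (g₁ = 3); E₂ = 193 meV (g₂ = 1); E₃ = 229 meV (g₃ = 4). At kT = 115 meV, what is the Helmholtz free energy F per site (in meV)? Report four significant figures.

-123.3 meV

Eᵢ/kT = 0.124348, 0.831304, 1.67826, 1.99130.
Z = Σ gᵢe^(−Eᵢ/kT) = 1·e^(−0.124348) + 3·e^(−0.831304) + 1·e^(−1.67826) + 4·e^(−1.99130) = 0.883072 + 1.30644 + 0.186699 + 0.546071 = 2.92228.
F = −kT ln Z = −115 × ln(2.92228) = −115 × 1.07236 = -123.3 meV.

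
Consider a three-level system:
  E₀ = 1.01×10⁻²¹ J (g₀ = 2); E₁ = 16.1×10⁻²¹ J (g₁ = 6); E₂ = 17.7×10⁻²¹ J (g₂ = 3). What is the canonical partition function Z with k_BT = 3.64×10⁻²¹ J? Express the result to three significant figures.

Z = 1.61

Eᵢ/kT = 0.27747, 4.4231, 4.8626.
Z = Σ gᵢe^(−Eᵢ/kT) = 2·e^(−0.27747) + 6·e^(−4.4231) + 3·e^(−4.8626) = 1.5154 + 0.071982 + 0.023191 = 1.6106.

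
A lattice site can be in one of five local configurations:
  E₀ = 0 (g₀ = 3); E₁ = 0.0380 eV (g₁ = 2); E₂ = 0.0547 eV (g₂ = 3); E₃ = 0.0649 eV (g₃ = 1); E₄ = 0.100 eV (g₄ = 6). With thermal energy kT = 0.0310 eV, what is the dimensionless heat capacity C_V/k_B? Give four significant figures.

Eᵢ/kT = 0, 1.22581, 1.76452, 2.09355, 3.22581.
Z = Σ gᵢe^(−Eᵢ/kT) = 3·e^(−0) + 2·e^(−1.22581) + 3·e^(−1.76452) + 1·e^(−2.09355) + 6·e^(−3.22581) = 3.00000 + 0.587040 + 0.513807 + 0.123249 + 0.238342 = 4.46244.
⟨E⟩ = 0.0184307 eV, ⟨E²⟩ = 0.00118491 eV².
C_V/k_B = (⟨E²⟩ − ⟨E⟩²)/(kT)² = (0.00118491 − 0.000339691)/0.000961000 = 0.8795.

0.8795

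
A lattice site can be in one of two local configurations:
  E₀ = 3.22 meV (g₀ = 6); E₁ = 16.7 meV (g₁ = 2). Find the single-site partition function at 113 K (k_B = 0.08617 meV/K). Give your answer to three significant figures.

k_BT = 0.08617 × 113 K = 9.7372 meV.
Eᵢ/kT = 0.33069, 1.7151.
Z = Σ gᵢe^(−Eᵢ/kT) = 6·e^(−0.33069) + 2·e^(−1.7151) = 4.3106 + 0.35989 = 4.6705.

Z = 4.67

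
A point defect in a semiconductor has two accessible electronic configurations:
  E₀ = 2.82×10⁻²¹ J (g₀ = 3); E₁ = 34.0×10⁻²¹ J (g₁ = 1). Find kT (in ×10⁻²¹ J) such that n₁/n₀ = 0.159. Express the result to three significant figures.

n₁/n₀ = (g₁/g₀) exp[−(E₁−E₀)/kT] = 0.159.
⇒ (E₁−E₀)/kT = ln((1/3)/0.159) = ln(2.0964) = 0.74022.
kT = 31.18 ×10⁻²¹ J / 0.74022 = 42.1 ×10⁻²¹ J.

42.1 ×10⁻²¹ J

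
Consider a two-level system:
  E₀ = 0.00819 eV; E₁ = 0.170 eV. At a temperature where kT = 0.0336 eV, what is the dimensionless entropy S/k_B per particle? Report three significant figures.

0.0468

Eᵢ/kT = 0.24375, 5.0595.
Z = Σ e^(−Eᵢ/kT) = e^(−0.24375) + e^(−5.0595) = 0.78368 + 0.0063487 = 0.79003.
⟨E⟩ = Σ EᵢPᵢ = 0.0094903 eV.
S/k_B = ln Z + ⟨E⟩/kT = ln(0.79003) + 0.0094903/0.0336 = -0.23568 + 0.28245 = 0.0468.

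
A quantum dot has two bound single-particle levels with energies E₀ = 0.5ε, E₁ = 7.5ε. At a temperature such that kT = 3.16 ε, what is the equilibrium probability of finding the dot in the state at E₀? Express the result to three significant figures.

0.902

Eᵢ/kT = 0.15823, 2.3734.
Z = Σ e^(−Eᵢ/kT) = e^(−0.15823) + e^(−2.3734) = 0.85365 + 0.093163 = 0.94681.
P₀ = e^(−E₀/kT) / Z = 0.85365/0.94681 = 0.902.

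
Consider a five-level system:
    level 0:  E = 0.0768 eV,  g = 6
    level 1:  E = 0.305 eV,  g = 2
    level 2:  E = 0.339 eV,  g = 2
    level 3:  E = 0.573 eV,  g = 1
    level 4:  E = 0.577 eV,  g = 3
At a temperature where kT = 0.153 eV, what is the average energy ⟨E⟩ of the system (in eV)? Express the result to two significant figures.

Eᵢ/kT = 0.5020, 1.993, 2.216, 3.745, 3.771.
Z = Σ gᵢe^(−Eᵢ/kT) = 6·e^(−0.5020) + 2·e^(−1.993) + 2·e^(−2.216) + 1·e^(−3.745) + 3·e^(−3.771) = 3.632 + 0.2726 + 0.2181 + 0.02364 + 0.06909 = 4.215.
⟨E⟩ = Σ Eᵢ gᵢe^(−Eᵢ/kT) / Z = (0.0768·3.632 + 0.305·0.2726 + 0.339·0.2181 + 0.573·0.02364 + 0.577·0.06909) / 4.215 = 0.12 eV.

0.12 eV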